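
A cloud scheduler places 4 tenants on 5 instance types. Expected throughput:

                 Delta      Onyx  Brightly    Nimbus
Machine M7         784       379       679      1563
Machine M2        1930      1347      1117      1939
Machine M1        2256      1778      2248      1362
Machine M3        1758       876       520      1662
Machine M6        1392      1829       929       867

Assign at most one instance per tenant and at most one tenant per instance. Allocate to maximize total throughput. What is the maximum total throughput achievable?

Maximum total: 7774 ops/s

Optimal: Delta→Machine M3 (1758 ops/s), Onyx→Machine M6 (1829 ops/s), Brightly→Machine M1 (2248 ops/s), Nimbus→Machine M2 (1939 ops/s) — total 1758+1829+2248+1939 = 7774 ops/s.
Row-greedy (each tenant in turn takes its best remaining instance) gives 6864 ops/s, worse by 910.
Next-best assignment: Delta→Machine M2, Onyx→Machine M6, Brightly→Machine M1, Nimbus→Machine M3 = 7669 ops/s.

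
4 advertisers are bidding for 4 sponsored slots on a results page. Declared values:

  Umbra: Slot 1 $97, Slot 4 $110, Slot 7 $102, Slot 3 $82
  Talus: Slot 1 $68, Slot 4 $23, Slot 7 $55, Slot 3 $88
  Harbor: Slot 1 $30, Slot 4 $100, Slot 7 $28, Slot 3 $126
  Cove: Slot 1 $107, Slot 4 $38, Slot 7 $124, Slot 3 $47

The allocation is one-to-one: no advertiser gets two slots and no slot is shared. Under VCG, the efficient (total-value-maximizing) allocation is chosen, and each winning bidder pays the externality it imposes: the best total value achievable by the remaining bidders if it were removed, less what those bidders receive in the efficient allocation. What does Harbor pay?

Harbor pays $20.

Efficient allocation: Umbra→Slot 4 ($110), Talus→Slot 1 ($68), Harbor→Slot 3 ($126), Cove→Slot 7 ($124); total welfare W = $428.
Harbor receives Slot 3 at value $126, so the others get W − 126 = $302.
Without Harbor: best allocation of the remaining 3 bidders over all 4 slots is Umbra→Slot 4 ($110), Talus→Slot 3 ($88), Cove→Slot 7 ($124), total $322.
VCG payment = (others' best without Harbor) − (others' welfare with Harbor) = 322 − 302 = $20.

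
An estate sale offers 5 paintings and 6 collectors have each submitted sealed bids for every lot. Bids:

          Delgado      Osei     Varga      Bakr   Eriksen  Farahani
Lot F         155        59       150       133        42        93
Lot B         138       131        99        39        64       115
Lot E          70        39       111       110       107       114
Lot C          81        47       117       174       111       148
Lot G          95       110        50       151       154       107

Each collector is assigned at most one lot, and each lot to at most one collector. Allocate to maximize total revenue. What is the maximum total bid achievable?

Maximum total: $730

Optimal: Varga→Lot F ($150), Delgado→Lot B ($138), Farahani→Lot E ($114), Bakr→Lot C ($174), Eriksen→Lot G ($154) — total 150+138+114+174+154 = $730.
Column-greedy (each lot in turn goes to its best remaining collector) gives $728, worse by 2.
Next-best assignment: Delgado→Lot F, Osei→Lot B, Farahani→Lot E, Bakr→Lot C, Eriksen→Lot G = $728.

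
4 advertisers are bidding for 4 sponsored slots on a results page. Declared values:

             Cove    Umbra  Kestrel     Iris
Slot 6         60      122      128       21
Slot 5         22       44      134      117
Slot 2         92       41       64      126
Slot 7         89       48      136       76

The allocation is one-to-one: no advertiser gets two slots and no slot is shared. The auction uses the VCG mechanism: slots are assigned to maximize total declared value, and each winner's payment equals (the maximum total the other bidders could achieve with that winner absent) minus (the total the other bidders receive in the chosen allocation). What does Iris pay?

Iris pays $5.

Efficient allocation: Cove→Slot 7 ($89), Umbra→Slot 6 ($122), Kestrel→Slot 5 ($134), Iris→Slot 2 ($126); total welfare W = $471.
Iris receives Slot 2 at value $126, so the others get W − 126 = $345.
Without Iris: best allocation of the remaining 3 bidders over all 4 slots is Cove→Slot 2 ($92), Umbra→Slot 6 ($122), Kestrel→Slot 7 ($136), total $350.
VCG payment = (others' best without Iris) − (others' welfare with Iris) = 350 − 345 = $5.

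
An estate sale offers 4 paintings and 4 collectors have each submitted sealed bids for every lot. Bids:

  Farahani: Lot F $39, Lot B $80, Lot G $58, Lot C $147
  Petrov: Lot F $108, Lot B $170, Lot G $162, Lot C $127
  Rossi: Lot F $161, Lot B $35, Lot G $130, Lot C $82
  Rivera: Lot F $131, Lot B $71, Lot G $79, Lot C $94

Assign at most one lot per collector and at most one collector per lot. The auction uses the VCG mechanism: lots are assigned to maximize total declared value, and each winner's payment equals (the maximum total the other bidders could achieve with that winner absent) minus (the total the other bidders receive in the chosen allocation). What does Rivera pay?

Rivera pays $31.

Efficient allocation: Farahani→Lot C ($147), Petrov→Lot B ($170), Rossi→Lot G ($130), Rivera→Lot F ($131); total welfare W = $578.
Rivera receives Lot F at value $131, so the others get W − 131 = $447.
Without Rivera: best allocation of the remaining 3 bidders over all 4 lots is Farahani→Lot C ($147), Petrov→Lot B ($170), Rossi→Lot F ($161), total $478.
VCG payment = (others' best without Rivera) − (others' welfare with Rivera) = 478 − 447 = $31.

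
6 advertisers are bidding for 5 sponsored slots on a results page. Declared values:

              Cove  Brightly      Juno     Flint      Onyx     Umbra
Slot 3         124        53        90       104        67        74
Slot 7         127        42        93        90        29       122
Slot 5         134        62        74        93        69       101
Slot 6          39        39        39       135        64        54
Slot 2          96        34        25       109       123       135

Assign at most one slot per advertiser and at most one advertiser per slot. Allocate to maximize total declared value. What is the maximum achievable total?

Max total: $604

Optimal: Juno→Slot 3 ($90), Umbra→Slot 7 ($122), Cove→Slot 5 ($134), Flint→Slot 6 ($135), Onyx→Slot 2 ($123) — total 90+122+134+135+123 = $604.
Row-greedy (each advertiser in turn takes its best remaining slot) gives $538, worse by 66.
Swapping Onyx↔Cove (Onyx→Slot 5 $69, Cove→Slot 2 $96) loses 92.
Every other assignment is strictly worse.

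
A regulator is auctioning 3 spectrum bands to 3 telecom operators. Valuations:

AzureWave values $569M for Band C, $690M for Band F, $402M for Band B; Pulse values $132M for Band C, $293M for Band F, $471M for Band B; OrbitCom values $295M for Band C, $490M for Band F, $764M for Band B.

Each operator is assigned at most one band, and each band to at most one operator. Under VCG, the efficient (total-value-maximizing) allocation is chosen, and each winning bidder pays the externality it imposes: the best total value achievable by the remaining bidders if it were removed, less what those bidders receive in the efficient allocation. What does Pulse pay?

Pulse pays $121M.

Efficient allocation: AzureWave→Band C ($569M), Pulse→Band F ($293M), OrbitCom→Band B ($764M); total welfare W = $1626M.
Pulse receives Band F at value $293M, so the others get W − 293 = $1333M.
Without Pulse: best allocation of the remaining 2 bidders over all 3 bands is AzureWave→Band F ($690M), OrbitCom→Band B ($764M), total $1454M.
VCG payment = (others' best without Pulse) − (others' welfare with Pulse) = 1454 − 1333 = $121M.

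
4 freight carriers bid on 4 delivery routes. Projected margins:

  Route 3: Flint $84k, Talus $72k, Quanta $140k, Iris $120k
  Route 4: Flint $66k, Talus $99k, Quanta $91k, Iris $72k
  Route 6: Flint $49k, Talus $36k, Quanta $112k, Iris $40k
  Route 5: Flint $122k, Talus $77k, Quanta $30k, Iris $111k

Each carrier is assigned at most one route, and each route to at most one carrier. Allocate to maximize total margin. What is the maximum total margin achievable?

Optimal: Flint→Route 5 ($122k), Talus→Route 4 ($99k), Quanta→Route 6 ($112k), Iris→Route 3 ($120k) — total 122+99+112+120 = $453k.
Column-greedy (each route in turn goes to its best remaining carrier) gives $399k, worse by 54.
Next-best assignment: Flint→Route 3, Talus→Route 4, Quanta→Route 6, Iris→Route 5 = $406k.

Max total: $453k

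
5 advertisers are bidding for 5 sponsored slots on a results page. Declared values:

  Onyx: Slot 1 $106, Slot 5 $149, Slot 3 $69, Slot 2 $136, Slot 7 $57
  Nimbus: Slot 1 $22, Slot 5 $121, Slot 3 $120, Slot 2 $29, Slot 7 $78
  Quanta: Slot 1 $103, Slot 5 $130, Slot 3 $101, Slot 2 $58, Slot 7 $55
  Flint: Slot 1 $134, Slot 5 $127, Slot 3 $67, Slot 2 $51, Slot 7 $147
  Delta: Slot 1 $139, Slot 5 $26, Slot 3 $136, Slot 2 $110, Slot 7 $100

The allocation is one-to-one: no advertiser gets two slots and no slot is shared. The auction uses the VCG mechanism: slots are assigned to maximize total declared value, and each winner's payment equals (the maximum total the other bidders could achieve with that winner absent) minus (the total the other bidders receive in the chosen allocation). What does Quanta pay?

Quanta pays $13.

Efficient allocation: Onyx→Slot 2 ($136), Nimbus→Slot 3 ($120), Quanta→Slot 5 ($130), Flint→Slot 7 ($147), Delta→Slot 1 ($139); total welfare W = $672.
Quanta receives Slot 5 at value $130, so the others get W − 130 = $542.
Without Quanta: best allocation of the remaining 4 bidders over all 5 slots is Onyx→Slot 5 ($149), Nimbus→Slot 3 ($120), Flint→Slot 7 ($147), Delta→Slot 1 ($139), total $555.
VCG payment = (others' best without Quanta) − (others' welfare with Quanta) = 555 − 542 = $13.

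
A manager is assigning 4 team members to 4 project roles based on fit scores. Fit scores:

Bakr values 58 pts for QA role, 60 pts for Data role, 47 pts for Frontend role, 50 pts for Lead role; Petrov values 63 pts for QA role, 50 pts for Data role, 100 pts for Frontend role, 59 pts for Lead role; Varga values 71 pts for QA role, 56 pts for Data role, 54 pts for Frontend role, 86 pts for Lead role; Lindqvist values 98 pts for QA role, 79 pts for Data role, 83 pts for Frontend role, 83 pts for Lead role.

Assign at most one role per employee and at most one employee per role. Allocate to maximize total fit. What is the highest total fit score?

Optimal: Bakr→Data role (60 pts), Petrov→Frontend role (100 pts), Varga→Lead role (86 pts), Lindqvist→QA role (98 pts) — total 60+100+86+98 = 344 pts.
Next-best assignment: Bakr→QA role, Petrov→Frontend role, Varga→Lead role, Lindqvist→Data role = 323 pts.
No other one-to-one assignment exceeds 344 pts.

Maximum total: 344 pts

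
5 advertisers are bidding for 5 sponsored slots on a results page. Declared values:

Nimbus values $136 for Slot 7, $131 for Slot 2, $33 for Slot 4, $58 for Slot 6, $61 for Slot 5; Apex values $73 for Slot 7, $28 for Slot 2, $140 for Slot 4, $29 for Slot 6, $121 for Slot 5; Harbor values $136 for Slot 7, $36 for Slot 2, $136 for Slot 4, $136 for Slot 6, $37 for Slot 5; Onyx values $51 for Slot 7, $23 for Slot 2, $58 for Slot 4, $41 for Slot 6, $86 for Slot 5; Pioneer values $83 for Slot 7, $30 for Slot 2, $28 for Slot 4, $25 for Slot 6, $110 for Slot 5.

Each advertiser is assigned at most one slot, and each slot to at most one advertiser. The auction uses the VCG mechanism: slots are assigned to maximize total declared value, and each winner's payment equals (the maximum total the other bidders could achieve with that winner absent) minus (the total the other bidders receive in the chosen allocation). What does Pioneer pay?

Pioneer pays $5.

Efficient allocation: Nimbus→Slot 2 ($131), Apex→Slot 4 ($140), Harbor→Slot 6 ($136), Onyx→Slot 5 ($86), Pioneer→Slot 7 ($83); total welfare W = $576.
Pioneer receives Slot 7 at value $83, so the others get W − 83 = $493.
Without Pioneer: best allocation of the remaining 4 bidders over all 5 slots is Nimbus→Slot 7 ($136), Apex→Slot 4 ($140), Harbor→Slot 6 ($136), Onyx→Slot 5 ($86), total $498.
VCG payment = (others' best without Pioneer) − (others' welfare with Pioneer) = 498 − 493 = $5.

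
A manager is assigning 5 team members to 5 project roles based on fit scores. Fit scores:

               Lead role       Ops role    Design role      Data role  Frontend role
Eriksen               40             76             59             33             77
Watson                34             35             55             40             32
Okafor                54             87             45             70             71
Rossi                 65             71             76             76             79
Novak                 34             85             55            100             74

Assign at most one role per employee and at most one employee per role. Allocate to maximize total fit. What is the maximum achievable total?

Maximum total: 384 pts

Optimal: Eriksen→Frontend role (77 pts), Watson→Design role (55 pts), Okafor→Ops role (87 pts), Rossi→Lead role (65 pts), Novak→Data role (100 pts) — total 77+55+87+65+100 = 384 pts.
Row-greedy (each employee in turn takes its best remaining role) gives 329 pts, worse by 55.
Next-best assignment: Eriksen→Frontend role, Watson→Lead role, Okafor→Ops role, Rossi→Design role, Novak→Data role = 374 pts.
Swapping Watson↔Okafor (Watson→Ops role 35 pts, Okafor→Design role 45 pts) loses 62.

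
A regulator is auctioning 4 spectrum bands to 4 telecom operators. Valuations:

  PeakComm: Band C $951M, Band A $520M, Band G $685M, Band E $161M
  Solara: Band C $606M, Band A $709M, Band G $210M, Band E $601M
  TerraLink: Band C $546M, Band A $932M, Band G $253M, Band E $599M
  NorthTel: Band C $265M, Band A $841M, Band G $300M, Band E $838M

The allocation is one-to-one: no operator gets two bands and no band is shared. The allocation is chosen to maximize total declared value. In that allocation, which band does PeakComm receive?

Optimal: PeakComm→Band G ($685M), Solara→Band C ($606M), TerraLink→Band A ($932M), NorthTel→Band E ($838M) — total 685+606+932+838 = $3061M.
PeakComm's own top band is Band C ($951M), but forcing PeakComm→Band C and reassigning the rest optimally gives only $2931M — worse by 130.

PeakComm receives Band G.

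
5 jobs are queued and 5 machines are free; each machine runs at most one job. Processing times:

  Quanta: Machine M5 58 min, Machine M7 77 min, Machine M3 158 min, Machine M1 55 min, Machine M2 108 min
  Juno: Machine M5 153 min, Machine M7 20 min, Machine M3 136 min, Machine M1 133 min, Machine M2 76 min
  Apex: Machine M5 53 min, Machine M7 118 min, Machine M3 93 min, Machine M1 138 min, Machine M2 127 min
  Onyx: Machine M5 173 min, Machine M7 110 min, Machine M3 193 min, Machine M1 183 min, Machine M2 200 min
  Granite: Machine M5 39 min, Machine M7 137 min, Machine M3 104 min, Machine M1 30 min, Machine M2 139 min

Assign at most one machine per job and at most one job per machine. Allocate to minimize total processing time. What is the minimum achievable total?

Min total: 367 min

Optimal: Quanta→Machine M5 (58 min), Juno→Machine M2 (76 min), Apex→Machine M3 (93 min), Onyx→Machine M7 (110 min), Granite→Machine M1 (30 min) — total 58+76+93+110+30 = 367 min.
Column-greedy (each machine in turn goes to its cheapest remaining job) gives 407 min, worse by 40.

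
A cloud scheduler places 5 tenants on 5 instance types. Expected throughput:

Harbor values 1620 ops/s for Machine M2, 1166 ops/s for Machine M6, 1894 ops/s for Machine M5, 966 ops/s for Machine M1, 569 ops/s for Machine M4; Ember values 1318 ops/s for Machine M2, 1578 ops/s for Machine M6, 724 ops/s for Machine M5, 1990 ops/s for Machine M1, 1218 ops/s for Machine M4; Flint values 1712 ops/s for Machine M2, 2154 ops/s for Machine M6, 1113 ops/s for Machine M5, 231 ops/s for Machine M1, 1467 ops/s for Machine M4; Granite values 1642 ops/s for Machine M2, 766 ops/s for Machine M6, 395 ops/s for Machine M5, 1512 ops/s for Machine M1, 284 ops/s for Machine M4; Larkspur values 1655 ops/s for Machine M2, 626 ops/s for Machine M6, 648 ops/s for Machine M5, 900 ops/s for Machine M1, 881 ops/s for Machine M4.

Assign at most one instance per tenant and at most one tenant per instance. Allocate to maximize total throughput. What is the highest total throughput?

Treat this as an assignment problem: match each tenant to one instance.
Optimal: Harbor→Machine M5 (1894 ops/s), Ember→Machine M1 (1990 ops/s), Flint→Machine M6 (2154 ops/s), Granite→Machine M2 (1642 ops/s), Larkspur→Machine M4 (881 ops/s) — total 1894+1990+2154+1642+881 = 8561 ops/s.
Column-greedy (each instance in turn goes to its best remaining tenant) gives 7577 ops/s, worse by 984.
Checked against all permutations: 8561 ops/s is optimal.

Max total: 8561 ops/s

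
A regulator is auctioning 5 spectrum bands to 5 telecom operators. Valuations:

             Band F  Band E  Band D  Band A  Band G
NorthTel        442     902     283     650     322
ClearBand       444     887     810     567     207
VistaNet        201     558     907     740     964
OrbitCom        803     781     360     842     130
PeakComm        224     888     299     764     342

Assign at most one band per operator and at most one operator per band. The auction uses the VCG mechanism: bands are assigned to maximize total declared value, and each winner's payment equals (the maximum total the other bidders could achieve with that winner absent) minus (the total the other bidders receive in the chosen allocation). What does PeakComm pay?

Efficient allocation: NorthTel→Band E ($902M), ClearBand→Band D ($810M), VistaNet→Band G ($964M), OrbitCom→Band F ($803M), PeakComm→Band A ($764M); total welfare W = $4243M.
PeakComm receives Band A at value $764M, so the others get W − 764 = $3479M.
Without PeakComm: best allocation of the remaining 4 bidders over all 5 bands is NorthTel→Band E ($902M), ClearBand→Band D ($810M), VistaNet→Band G ($964M), OrbitCom→Band A ($842M), total $3518M.
VCG payment = (others' best without PeakComm) − (others' welfare with PeakComm) = 3518 − 3479 = $39M.

PeakComm pays $39M.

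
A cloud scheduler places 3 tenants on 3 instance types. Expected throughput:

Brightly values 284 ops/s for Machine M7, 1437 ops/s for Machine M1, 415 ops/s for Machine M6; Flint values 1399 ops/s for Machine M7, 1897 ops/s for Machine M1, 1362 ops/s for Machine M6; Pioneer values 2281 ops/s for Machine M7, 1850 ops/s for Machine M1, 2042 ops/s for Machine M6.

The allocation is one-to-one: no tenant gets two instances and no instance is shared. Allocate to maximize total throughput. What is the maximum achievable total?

Optimal: Brightly→Machine M1 (1437 ops/s), Flint→Machine M6 (1362 ops/s), Pioneer→Machine M7 (2281 ops/s) — total 1437+1362+2281 = 5080 ops/s.
Max-entry greedy (repeatedly take the single best remaining cell) gives 4593 ops/s, worse by 487.

Maximum total: 5080 ops/s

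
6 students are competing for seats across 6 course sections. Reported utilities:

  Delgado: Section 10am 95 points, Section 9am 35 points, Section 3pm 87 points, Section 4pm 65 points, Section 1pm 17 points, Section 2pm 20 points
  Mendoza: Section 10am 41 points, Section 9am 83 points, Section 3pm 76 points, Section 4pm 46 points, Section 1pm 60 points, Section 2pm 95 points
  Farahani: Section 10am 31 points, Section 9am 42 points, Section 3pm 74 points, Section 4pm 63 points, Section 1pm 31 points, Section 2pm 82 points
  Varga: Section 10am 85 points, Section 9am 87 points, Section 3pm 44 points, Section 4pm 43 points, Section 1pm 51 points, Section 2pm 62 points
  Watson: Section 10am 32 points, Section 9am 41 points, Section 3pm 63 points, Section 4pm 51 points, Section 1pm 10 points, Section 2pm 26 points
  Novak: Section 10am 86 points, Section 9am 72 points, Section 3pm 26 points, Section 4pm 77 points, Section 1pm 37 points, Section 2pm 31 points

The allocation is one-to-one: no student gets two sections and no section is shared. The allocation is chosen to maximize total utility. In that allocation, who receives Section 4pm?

Novak receives Section 4pm.

Optimal: Delgado→Section 10am (95 points), Mendoza→Section 1pm (60 points), Farahani→Section 2pm (82 points), Varga→Section 9am (87 points), Watson→Section 3pm (63 points), Novak→Section 4pm (77 points) — total 95+60+82+87+63+77 = 464 points.
Max-entry greedy (repeatedly take the single best remaining cell) gives 438 points, worse by 26.
Next-best assignment: Delgado→Section 3pm, Mendoza→Section 1pm, Farahani→Section 2pm, Varga→Section 9am, Watson→Section 4pm, Novak→Section 10am = 453 points.
Swapping Novak↔Varga (Novak→Section 9am 72 points, Varga→Section 4pm 43 points) loses 49.
Novak's own top section is Section 10am (86 points), but forcing Novak→Section 10am and reassigning the rest optimally gives only 453 points — worse by 11.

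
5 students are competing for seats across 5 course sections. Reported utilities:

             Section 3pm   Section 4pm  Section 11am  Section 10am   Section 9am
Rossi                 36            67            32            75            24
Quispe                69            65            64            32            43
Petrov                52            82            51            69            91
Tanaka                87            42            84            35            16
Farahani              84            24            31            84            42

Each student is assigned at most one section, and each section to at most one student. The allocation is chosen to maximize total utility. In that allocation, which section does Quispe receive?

Quispe receives Section 4pm.

Optimal: Rossi→Section 10am (75 points), Quispe→Section 4pm (65 points), Petrov→Section 9am (91 points), Tanaka→Section 11am (84 points), Farahani→Section 3pm (84 points) — total 75+65+91+84+84 = 399 points.
Row-greedy (each student in turn takes its best remaining section) gives 343 points, worse by 56.
Next-best assignment: Rossi→Section 4pm, Quispe→Section 3pm, Petrov→Section 9am, Tanaka→Section 11am, Farahani→Section 10am = 395 points.
Swapping Farahani↔Petrov (Farahani→Section 9am 42 points, Petrov→Section 3pm 52 points) loses 81.
No other one-to-one assignment exceeds 399 points.
Quispe's own top section is Section 3pm (69 points), but forcing Quispe→Section 3pm and reassigning the rest optimally gives only 395 points — worse by 4.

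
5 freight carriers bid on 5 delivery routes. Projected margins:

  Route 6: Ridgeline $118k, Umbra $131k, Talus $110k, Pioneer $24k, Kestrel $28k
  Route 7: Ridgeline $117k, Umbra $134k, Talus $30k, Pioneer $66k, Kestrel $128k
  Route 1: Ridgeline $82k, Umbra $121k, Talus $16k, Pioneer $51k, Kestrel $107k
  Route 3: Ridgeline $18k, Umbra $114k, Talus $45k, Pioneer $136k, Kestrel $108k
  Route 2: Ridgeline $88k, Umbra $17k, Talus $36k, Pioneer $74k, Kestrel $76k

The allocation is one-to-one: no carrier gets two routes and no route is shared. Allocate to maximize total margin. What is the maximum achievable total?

Optimal: Ridgeline→Route 2 ($88k), Umbra→Route 1 ($121k), Talus→Route 6 ($110k), Pioneer→Route 3 ($136k), Kestrel→Route 7 ($128k) — total 88+121+110+136+128 = $583k.
Row-greedy (each carrier in turn takes its best remaining route) gives $478k, worse by 105.
Next-best assignment: Ridgeline→Route 2, Umbra→Route 7, Talus→Route 6, Pioneer→Route 3, Kestrel→Route 1 = $575k.
No other one-to-one assignment exceeds $583k.

Maximum total: $583k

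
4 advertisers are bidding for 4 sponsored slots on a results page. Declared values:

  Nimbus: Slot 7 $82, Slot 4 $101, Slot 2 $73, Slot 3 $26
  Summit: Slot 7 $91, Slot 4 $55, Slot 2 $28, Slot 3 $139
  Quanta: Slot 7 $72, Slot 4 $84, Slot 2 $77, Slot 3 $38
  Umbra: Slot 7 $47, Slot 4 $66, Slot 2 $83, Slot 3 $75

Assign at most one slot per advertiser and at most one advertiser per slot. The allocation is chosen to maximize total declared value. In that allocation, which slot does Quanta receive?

This is the linear assignment problem.
Optimal: Nimbus→Slot 4 ($101), Summit→Slot 3 ($139), Quanta→Slot 7 ($72), Umbra→Slot 2 ($83) — total 101+139+72+83 = $395.
Row-greedy (each advertiser in turn takes its best remaining slot) gives $364, worse by 31.
Quanta's own top slot is Slot 4 ($84), but forcing Quanta→Slot 4 and reassigning the rest optimally gives only $388 — worse by 7.

Quanta receives Slot 7.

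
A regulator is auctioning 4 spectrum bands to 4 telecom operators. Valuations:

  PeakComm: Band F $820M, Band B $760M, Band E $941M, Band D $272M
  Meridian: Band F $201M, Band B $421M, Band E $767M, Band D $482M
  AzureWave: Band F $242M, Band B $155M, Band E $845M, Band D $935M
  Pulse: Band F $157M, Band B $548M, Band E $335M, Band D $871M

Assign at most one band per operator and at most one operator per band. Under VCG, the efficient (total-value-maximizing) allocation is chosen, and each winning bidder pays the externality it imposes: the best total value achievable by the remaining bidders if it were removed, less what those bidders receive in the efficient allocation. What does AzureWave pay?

AzureWave pays $323M.

Efficient allocation: PeakComm→Band F ($820M), Meridian→Band E ($767M), AzureWave→Band D ($935M), Pulse→Band B ($548M); total welfare W = $3070M.
AzureWave receives Band D at value $935M, so the others get W − 935 = $2135M.
Without AzureWave: best allocation of the remaining 3 bidders over all 4 bands is PeakComm→Band F ($820M), Meridian→Band E ($767M), Pulse→Band D ($871M), total $2458M.
VCG payment = (others' best without AzureWave) − (others' welfare with AzureWave) = 2458 − 2135 = $323M.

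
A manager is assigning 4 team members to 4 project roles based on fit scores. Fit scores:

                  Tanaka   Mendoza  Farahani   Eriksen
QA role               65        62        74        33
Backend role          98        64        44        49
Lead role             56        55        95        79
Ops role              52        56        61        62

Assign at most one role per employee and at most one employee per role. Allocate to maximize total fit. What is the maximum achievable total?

Max total: 317 pts

This is a one-to-one assignment (maximum-weight bipartite matching).
Optimal: Tanaka→Backend role (98 pts), Mendoza→QA role (62 pts), Farahani→Lead role (95 pts), Eriksen→Ops role (62 pts) — total 98+62+95+62 = 317 pts.
Column-greedy (each role in turn goes to its best remaining employee) gives 307 pts, worse by 10.
Swapping Eriksen↔Mendoza (Eriksen→QA role 33 pts, Mendoza→Ops role 56 pts) loses 35.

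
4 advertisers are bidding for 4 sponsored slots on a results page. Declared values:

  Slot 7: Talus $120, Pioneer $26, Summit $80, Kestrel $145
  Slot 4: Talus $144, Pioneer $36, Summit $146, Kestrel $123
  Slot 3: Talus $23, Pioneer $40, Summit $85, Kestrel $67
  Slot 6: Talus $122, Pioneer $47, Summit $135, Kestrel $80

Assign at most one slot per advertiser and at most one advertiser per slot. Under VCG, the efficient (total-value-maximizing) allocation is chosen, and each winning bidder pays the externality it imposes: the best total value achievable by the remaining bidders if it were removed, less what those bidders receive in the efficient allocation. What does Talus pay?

Talus pays $18.

Efficient allocation: Talus→Slot 4 ($144), Pioneer→Slot 3 ($40), Summit→Slot 6 ($135), Kestrel→Slot 7 ($145); total welfare W = $464.
Talus receives Slot 4 at value $144, so the others get W − 144 = $320.
Without Talus: best allocation of the remaining 3 bidders over all 4 slots is Pioneer→Slot 6 ($47), Summit→Slot 4 ($146), Kestrel→Slot 7 ($145), total $338.
VCG payment = (others' best without Talus) − (others' welfare with Talus) = 338 − 320 = $18.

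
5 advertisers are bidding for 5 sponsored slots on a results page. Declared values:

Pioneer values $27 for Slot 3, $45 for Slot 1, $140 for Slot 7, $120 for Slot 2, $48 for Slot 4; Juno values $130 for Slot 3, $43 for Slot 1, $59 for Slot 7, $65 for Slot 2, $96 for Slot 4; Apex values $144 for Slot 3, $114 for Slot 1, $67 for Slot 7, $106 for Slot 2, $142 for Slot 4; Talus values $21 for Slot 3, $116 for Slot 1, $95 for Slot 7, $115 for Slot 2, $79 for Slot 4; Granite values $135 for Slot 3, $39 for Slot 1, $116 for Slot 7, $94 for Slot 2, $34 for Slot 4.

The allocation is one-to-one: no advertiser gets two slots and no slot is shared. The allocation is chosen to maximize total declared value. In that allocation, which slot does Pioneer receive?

Pioneer receives Slot 2.

This is a one-to-one assignment (maximum-weight bipartite matching).
Optimal: Pioneer→Slot 2 ($120), Juno→Slot 3 ($130), Apex→Slot 4 ($142), Talus→Slot 1 ($116), Granite→Slot 7 ($116) — total 120+130+142+116+116 = $624.
Max-entry greedy (repeatedly take the single best remaining cell) gives $590, worse by 34.
Swapping Juno↔Talus (Juno→Slot 1 $43, Talus→Slot 3 $21) loses 182.
Pioneer's own top slot is Slot 7 ($140), but forcing Pioneer→Slot 7 and reassigning the rest optimally gives only $622 — worse by 2.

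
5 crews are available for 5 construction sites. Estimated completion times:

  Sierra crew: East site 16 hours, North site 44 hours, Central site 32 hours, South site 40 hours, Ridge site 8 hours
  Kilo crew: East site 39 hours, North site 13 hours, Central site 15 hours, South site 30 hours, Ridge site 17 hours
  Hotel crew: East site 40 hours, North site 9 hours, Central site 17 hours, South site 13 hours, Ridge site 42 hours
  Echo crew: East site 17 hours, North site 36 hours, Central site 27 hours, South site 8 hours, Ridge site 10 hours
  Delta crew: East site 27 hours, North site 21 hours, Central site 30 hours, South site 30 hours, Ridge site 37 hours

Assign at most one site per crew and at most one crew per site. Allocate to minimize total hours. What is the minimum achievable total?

Minimum total: 67 hours

Optimal: Sierra crew→Ridge site (8 hours), Kilo crew→Central site (15 hours), Hotel crew→North site (9 hours), Echo crew→South site (8 hours), Delta crew→East site (27 hours) — total 8+15+9+8+27 = 67 hours.
Column-greedy (each site in turn goes to its cheapest remaining crew) gives 85 hours, worse by 18.
Swapping Sierra crew↔Delta crew (Sierra crew→East site 16 hours, Delta crew→Ridge site 37 hours) adds 18.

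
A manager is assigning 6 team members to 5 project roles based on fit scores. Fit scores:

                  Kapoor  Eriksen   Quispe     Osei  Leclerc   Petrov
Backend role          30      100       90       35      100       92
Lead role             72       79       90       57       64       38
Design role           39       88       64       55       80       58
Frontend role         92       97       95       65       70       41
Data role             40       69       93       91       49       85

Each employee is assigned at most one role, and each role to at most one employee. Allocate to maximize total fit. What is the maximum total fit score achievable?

Optimal: Leclerc→Backend role (100 pts), Quispe→Lead role (90 pts), Eriksen→Design role (88 pts), Kapoor→Frontend role (92 pts), Osei→Data role (91 pts) — total 100+90+88+92+91 = 461 pts.
Max-entry greedy (repeatedly take the single best remaining cell) gives 438 pts, worse by 23.
Every other assignment is strictly worse.

Max total: 461 pts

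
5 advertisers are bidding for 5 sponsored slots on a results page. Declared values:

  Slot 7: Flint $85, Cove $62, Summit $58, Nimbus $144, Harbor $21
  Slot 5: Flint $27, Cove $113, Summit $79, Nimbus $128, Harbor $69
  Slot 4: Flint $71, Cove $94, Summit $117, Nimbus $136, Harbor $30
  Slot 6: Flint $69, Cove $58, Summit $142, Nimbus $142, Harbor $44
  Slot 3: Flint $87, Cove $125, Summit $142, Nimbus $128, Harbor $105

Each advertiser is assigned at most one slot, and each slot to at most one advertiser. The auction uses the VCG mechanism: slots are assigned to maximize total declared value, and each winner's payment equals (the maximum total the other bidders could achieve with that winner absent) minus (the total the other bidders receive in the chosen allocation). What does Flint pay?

Flint pays $8.

Efficient allocation: Flint→Slot 7 ($85), Cove→Slot 5 ($113), Summit→Slot 6 ($142), Nimbus→Slot 4 ($136), Harbor→Slot 3 ($105); total welfare W = $581.
Flint receives Slot 7 at value $85, so the others get W − 85 = $496.
Without Flint: best allocation of the remaining 4 bidders over all 5 slots is Cove→Slot 5 ($113), Summit→Slot 6 ($142), Nimbus→Slot 7 ($144), Harbor→Slot 3 ($105), total $504.
VCG payment = (others' best without Flint) − (others' welfare with Flint) = 504 − 496 = $8.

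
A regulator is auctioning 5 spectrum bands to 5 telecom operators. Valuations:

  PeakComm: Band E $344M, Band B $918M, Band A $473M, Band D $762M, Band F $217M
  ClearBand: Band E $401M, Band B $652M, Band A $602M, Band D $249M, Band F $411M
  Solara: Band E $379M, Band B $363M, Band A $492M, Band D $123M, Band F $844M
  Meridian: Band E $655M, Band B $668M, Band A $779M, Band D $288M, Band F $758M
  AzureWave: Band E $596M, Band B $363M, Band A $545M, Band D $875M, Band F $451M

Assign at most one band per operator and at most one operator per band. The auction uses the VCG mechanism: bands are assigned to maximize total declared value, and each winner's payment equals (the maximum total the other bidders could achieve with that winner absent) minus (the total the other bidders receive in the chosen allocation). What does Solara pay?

Solara pays $103M.

Efficient allocation: PeakComm→Band B ($918M), ClearBand→Band A ($602M), Solara→Band F ($844M), Meridian→Band E ($655M), AzureWave→Band D ($875M); total welfare W = $3894M.
Solara receives Band F at value $844M, so the others get W − 844 = $3050M.
Without Solara: best allocation of the remaining 4 bidders over all 5 bands is PeakComm→Band B ($918M), ClearBand→Band A ($602M), Meridian→Band F ($758M), AzureWave→Band D ($875M), total $3153M.
VCG payment = (others' best without Solara) − (others' welfare with Solara) = 3153 − 3050 = $103M.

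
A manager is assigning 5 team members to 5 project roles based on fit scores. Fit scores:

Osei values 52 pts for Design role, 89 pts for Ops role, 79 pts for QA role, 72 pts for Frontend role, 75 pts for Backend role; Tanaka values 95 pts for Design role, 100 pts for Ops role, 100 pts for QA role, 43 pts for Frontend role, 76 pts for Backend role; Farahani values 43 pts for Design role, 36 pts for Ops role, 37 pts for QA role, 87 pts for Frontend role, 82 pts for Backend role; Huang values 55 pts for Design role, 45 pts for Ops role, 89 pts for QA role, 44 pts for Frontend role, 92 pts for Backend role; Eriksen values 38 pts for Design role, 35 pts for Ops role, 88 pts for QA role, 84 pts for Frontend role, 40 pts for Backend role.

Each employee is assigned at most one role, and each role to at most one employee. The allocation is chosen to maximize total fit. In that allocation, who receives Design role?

This is a one-to-one assignment (maximum-weight bipartite matching).
Optimal: Osei→Ops role (89 pts), Tanaka→Design role (95 pts), Farahani→Frontend role (87 pts), Huang→Backend role (92 pts), Eriksen→QA role (88 pts) — total 89+95+87+92+88 = 451 pts.
Swapping Eriksen↔Huang (Eriksen→Backend role 40 pts, Huang→QA role 89 pts) loses 51.
No other one-to-one assignment exceeds 451 pts.
Tanaka's own top role is Ops role (100 pts), but forcing Tanaka→Ops role and reassigning the rest optimally gives only 419 pts — worse by 32.

Tanaka receives Design role.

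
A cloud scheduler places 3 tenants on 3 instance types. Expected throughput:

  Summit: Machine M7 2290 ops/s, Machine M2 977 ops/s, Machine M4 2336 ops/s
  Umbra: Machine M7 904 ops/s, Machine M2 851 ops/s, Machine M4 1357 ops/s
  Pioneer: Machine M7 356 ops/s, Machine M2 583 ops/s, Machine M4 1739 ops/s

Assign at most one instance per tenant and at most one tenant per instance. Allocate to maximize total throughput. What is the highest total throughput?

Optimal: Summit→Machine M7 (2290 ops/s), Umbra→Machine M2 (851 ops/s), Pioneer→Machine M4 (1739 ops/s) — total 2290+851+1739 = 4880 ops/s.
Max-entry greedy (repeatedly take the single best remaining cell) gives 3823 ops/s, worse by 1057.
Next-best assignment: Summit→Machine M7, Umbra→Machine M4, Pioneer→Machine M2 = 4230 ops/s.

Maximum total: 4880 ops/s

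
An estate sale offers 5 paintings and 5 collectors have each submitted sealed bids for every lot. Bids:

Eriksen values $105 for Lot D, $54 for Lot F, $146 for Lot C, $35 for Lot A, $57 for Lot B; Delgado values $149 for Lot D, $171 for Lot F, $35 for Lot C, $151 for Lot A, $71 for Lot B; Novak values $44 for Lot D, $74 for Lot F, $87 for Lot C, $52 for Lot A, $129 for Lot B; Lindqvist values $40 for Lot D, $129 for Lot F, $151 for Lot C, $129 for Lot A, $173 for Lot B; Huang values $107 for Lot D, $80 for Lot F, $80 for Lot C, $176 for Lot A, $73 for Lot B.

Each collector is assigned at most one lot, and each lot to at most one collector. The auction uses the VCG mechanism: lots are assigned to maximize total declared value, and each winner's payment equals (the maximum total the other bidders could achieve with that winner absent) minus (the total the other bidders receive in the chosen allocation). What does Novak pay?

Efficient allocation: Eriksen→Lot D ($105), Delgado→Lot F ($171), Novak→Lot B ($129), Lindqvist→Lot C ($151), Huang→Lot A ($176); total welfare W = $732.
Novak receives Lot B at value $129, so the others get W − 129 = $603.
Without Novak: best allocation of the remaining 4 bidders over all 5 lots is Eriksen→Lot C ($146), Delgado→Lot F ($171), Lindqvist→Lot B ($173), Huang→Lot A ($176), total $666.
VCG payment = (others' best without Novak) − (others' welfare with Novak) = 666 − 603 = $63.

Novak pays $63.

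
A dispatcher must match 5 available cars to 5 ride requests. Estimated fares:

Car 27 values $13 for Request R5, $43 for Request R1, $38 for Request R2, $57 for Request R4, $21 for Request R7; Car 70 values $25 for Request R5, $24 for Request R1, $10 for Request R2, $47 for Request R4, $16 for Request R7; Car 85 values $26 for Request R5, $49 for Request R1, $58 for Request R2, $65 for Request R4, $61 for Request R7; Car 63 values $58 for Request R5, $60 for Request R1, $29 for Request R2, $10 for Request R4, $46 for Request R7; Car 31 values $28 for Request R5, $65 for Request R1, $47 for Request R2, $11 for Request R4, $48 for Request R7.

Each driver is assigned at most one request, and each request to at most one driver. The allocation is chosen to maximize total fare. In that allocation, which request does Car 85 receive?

Car 85 receives Request R7.

This is the linear assignment problem.
Optimal: Car 27→Request R2 ($38), Car 70→Request R4 ($47), Car 85→Request R7 ($61), Car 63→Request R5 ($58), Car 31→Request R1 ($65) — total 38+47+61+58+65 = $269.
Column-greedy (each request in turn goes to its best remaining driver) gives $254, worse by 15.
Every other assignment is strictly worse.
Car 85's own top request is Request R4 ($65), but forcing Car 85→Request R4 and reassigning the rest optimally gives only $242 — worse by 27.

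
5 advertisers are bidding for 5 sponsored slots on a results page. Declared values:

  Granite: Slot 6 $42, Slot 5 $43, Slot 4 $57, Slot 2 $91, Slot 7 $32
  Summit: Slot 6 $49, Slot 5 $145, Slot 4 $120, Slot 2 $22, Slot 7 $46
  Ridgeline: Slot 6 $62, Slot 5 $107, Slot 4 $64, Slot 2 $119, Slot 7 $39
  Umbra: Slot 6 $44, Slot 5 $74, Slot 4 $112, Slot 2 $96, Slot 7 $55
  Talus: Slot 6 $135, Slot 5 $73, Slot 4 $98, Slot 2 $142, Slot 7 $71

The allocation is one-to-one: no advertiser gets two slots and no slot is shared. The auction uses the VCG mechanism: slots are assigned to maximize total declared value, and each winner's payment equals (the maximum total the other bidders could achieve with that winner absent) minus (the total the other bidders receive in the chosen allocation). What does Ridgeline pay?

Ridgeline pays $59.

Efficient allocation: Granite→Slot 7 ($32), Summit→Slot 5 ($145), Ridgeline→Slot 2 ($119), Umbra→Slot 4 ($112), Talus→Slot 6 ($135); total welfare W = $543.
Ridgeline receives Slot 2 at value $119, so the others get W − 119 = $424.
Without Ridgeline: best allocation of the remaining 4 bidders over all 5 slots is Granite→Slot 2 ($91), Summit→Slot 5 ($145), Umbra→Slot 4 ($112), Talus→Slot 6 ($135), total $483.
VCG payment = (others' best without Ridgeline) − (others' welfare with Ridgeline) = 483 − 424 = $59.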